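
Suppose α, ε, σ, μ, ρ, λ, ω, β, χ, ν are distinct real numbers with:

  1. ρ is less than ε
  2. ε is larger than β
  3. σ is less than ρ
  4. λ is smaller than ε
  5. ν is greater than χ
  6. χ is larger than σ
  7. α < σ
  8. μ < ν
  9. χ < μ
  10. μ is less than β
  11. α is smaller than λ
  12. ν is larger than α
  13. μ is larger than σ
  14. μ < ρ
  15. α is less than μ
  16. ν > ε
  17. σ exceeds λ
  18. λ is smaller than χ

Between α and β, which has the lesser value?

α

α < λ and λ < σ give α < σ.
With σ < χ: α < λ < σ < χ.
Then χ < μ extends the chain to μ.
With μ < β: α < λ < σ < χ < μ < β.
So α < β; α is the smaller of the two.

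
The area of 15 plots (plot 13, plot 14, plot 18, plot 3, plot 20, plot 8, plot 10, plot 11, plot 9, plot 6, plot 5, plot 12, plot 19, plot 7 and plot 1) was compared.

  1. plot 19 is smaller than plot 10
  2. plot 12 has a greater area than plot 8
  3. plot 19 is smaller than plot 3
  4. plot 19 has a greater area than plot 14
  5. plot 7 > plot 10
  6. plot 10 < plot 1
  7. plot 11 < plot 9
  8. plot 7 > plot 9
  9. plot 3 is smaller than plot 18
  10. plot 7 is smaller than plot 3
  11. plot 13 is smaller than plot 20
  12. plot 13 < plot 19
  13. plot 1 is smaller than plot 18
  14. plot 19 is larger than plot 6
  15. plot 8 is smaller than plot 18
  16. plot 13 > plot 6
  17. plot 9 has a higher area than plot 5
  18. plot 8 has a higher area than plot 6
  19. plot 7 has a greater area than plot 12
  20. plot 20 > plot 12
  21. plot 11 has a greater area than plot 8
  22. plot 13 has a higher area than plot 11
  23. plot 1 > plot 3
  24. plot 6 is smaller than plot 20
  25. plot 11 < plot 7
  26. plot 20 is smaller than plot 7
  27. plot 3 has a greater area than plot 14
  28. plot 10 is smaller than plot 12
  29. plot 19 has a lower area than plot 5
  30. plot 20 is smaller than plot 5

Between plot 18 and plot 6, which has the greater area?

plot 18

Link the given pairs in sequence: plot 6 < plot 8; plot 8 < plot 11; plot 11 < plot 13; plot 13 < plot 19; plot 19 < plot 10; plot 10 < plot 12; plot 12 < plot 20; plot 20 < plot 5; plot 5 < plot 9; plot 9 < plot 7; plot 7 < plot 3; plot 3 < plot 1; plot 1 < plot 18.
Together: plot 6 < plot 8 < plot 11 < plot 13 < plot 19 < plot 10 < plot 12 < plot 20 < plot 5 < plot 9 < plot 7 < plot 3 < plot 1 < plot 18.
So plot 6 < plot 18; plot 18 is the larger of the two.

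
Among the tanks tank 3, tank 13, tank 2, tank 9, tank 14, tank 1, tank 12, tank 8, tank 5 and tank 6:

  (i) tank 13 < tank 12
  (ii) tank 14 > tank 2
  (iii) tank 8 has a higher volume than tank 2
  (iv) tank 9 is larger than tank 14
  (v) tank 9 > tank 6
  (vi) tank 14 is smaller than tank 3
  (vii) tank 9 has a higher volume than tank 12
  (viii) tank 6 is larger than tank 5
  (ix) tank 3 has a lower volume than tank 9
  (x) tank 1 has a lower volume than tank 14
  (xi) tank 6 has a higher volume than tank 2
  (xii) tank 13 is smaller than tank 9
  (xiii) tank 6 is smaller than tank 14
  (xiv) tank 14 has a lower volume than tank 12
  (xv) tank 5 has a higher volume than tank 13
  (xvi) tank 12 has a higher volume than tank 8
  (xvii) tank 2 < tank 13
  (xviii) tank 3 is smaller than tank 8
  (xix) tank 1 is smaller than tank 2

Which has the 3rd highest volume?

tank 8

Chaining the given pairs: tank 1 < tank 2 < tank 13 < tank 5 < tank 6 < tank 14 < tank 3 < tank 8 < tank 12 < tank 9.
Counting 3 from the largest end gives tank 8.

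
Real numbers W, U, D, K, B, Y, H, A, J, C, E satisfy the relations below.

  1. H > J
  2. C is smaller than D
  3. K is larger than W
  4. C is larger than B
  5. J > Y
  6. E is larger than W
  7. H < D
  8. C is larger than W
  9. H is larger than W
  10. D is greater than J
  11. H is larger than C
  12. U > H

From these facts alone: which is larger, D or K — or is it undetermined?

Following every chain through K: below K we get W.
D is not reached, and no chain runs the other way from D to K.
So the given relations leave the order of K and D undetermined.

undetermined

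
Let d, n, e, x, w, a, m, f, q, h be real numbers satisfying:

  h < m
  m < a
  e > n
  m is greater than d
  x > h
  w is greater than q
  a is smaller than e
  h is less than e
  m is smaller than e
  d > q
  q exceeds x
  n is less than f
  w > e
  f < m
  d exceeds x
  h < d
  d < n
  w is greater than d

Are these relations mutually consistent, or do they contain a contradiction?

consistent

The single ordering h < x < q < d < n < f < m < a < e < w satisfies every listed relation, so no contradiction arises.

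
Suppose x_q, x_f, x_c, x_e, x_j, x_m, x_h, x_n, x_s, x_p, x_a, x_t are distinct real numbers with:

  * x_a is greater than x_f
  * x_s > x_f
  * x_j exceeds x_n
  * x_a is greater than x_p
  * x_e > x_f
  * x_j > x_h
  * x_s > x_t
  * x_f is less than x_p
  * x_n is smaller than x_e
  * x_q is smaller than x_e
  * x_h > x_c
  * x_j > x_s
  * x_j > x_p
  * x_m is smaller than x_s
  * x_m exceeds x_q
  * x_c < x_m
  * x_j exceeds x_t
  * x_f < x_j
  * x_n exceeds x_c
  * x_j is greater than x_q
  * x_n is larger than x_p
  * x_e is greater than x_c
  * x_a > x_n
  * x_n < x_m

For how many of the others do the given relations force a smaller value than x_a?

4

From x_a the given relations immediately reach x_f, x_p, x_n.
From those, x_c — 4 in total.
Nothing else is reachable below x_a; 4 in all.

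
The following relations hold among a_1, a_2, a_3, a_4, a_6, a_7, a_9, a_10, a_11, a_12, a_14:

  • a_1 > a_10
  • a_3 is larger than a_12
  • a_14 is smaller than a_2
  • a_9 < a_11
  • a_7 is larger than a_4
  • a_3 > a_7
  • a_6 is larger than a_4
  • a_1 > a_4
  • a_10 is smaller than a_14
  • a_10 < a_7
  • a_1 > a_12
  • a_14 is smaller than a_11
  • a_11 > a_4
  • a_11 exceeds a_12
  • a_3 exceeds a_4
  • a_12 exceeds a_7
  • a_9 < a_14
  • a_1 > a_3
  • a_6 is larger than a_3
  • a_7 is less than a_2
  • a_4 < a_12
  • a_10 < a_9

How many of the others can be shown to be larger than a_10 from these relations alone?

From a_10 the given relations immediately reach a_9, a_7, a_14, a_1.
From those, a_12, a_3, a_2, a_11 — 8 in total.
From those, a_6 — 9 in total.
No other element is forced above a_10 by the given relations, so the count is 9.

9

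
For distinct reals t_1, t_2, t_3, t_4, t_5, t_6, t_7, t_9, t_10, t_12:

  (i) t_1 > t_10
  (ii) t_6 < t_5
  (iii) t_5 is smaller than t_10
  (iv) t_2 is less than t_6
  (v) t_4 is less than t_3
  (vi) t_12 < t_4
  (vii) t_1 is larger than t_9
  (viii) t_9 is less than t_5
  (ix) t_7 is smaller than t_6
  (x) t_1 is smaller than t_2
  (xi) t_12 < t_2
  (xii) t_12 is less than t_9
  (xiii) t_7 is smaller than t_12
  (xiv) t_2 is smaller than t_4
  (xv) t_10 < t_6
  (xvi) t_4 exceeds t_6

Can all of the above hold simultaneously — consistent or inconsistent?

We have t_6 < t_5 stated directly, yet also t_5 < t_10 < t_1 < t_2 < t_6 by chaining the others — so t_5 < t_6. Contradiction.

inconsistent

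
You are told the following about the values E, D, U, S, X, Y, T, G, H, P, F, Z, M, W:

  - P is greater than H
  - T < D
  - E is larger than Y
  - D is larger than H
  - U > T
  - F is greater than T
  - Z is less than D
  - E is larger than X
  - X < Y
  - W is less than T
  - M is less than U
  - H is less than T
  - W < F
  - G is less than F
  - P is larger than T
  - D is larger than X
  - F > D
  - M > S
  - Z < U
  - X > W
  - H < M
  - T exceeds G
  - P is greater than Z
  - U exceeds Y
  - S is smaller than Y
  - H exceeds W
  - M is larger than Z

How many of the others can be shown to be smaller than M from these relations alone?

4

From M the given relations immediately reach S, H, Z.
From those, W — 4 in total.
No other element is forced below M by the given relations, so the count is 4.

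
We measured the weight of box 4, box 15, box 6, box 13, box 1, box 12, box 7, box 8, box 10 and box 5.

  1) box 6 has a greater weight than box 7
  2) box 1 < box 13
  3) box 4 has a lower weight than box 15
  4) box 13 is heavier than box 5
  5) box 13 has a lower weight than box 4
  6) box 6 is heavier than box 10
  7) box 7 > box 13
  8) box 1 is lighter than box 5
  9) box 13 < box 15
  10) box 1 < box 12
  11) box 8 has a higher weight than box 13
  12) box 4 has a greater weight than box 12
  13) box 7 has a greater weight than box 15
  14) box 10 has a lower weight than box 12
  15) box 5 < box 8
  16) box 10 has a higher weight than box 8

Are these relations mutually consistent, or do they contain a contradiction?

Every relation is compatible with box 1 < box 5 < box 13 < box 8 < box 10 < box 12 < box 4 < box 15 < box 7 < box 6; the set is consistent.

consistent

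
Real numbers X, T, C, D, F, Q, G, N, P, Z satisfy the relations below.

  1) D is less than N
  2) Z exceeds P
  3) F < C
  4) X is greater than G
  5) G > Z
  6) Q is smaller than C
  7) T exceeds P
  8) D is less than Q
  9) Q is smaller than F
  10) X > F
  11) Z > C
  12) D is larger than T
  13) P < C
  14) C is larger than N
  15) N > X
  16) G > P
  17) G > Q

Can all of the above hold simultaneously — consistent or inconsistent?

We have N < C stated directly, yet also C < Z < G < X < N by chaining the others — so C < N. Contradiction.

inconsistent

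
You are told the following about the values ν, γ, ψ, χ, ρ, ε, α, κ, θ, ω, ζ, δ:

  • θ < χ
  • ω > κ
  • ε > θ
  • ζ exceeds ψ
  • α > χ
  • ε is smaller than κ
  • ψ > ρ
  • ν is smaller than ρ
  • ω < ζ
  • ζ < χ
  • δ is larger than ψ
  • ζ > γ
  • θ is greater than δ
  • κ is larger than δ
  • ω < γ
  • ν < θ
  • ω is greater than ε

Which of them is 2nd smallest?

ρ

The consecutive relations fix a unique order: ν < ρ < ψ < δ < θ < ε < κ < ω < γ < ζ < χ < α.
Counting 2 from the smallest end gives ρ.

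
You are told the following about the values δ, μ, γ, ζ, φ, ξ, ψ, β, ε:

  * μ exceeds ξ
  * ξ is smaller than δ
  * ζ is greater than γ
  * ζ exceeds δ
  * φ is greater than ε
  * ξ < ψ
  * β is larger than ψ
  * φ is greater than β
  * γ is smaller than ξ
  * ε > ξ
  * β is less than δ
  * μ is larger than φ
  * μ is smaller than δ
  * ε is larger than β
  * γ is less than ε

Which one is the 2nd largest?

The consecutive relations fix a unique order: γ < ξ < ψ < β < ε < φ < μ < δ < ζ.
The 2nd largest is δ.

δ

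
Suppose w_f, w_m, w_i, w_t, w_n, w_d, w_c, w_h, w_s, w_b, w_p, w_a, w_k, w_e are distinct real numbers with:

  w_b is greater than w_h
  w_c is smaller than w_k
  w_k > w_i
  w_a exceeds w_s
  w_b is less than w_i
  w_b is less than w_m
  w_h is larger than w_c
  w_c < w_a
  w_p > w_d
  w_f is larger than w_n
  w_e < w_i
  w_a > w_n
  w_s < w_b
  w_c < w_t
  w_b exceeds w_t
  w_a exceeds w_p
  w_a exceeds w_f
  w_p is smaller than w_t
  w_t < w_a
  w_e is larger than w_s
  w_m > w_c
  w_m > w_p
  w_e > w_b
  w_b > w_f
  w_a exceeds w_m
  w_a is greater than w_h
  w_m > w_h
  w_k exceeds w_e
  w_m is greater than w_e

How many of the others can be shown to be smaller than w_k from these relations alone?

From w_k the given relations immediately reach w_c, w_e, w_i.
From those, w_s, w_b — 5 in total.
From those, w_f, w_t, w_h — 8 in total.
From those, w_n, w_p — 10 in total.
From those, w_d — 11 in total.
Nothing else is reachable below w_k; 11 in all.

11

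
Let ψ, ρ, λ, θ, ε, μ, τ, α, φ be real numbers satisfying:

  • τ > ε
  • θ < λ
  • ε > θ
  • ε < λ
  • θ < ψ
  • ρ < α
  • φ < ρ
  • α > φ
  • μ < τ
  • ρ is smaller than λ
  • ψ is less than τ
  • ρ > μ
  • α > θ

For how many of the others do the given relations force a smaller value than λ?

5

The elements the relations force below λ are θ, φ, μ, ρ, ε — no chain reaches any other.
That is 5.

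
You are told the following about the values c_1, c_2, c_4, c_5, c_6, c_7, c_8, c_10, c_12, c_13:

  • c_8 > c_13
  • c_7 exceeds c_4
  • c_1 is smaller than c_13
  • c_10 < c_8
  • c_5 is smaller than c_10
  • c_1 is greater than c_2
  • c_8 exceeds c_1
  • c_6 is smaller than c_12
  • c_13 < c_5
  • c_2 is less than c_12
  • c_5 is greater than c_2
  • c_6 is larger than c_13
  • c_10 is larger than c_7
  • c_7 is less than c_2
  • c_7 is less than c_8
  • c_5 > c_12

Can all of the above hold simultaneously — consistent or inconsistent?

consistent

The single ordering c_4 < c_7 < c_2 < c_1 < c_13 < c_6 < c_12 < c_5 < c_10 < c_8 satisfies every listed relation, so no contradiction arises.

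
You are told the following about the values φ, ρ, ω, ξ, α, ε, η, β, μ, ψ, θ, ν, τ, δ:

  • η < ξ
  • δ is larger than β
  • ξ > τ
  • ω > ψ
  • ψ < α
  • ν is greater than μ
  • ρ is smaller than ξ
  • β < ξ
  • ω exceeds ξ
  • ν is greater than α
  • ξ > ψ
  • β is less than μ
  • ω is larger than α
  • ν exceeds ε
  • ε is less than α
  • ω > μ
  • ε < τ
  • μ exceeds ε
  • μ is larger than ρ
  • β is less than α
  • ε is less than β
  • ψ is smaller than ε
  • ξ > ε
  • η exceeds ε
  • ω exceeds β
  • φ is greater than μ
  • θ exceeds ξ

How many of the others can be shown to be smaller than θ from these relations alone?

7

From θ the given relations immediately reach ξ.
From those, ψ, ε, ρ, β, η, τ — 7 in total.
Nothing else is reachable below θ; 7 in all.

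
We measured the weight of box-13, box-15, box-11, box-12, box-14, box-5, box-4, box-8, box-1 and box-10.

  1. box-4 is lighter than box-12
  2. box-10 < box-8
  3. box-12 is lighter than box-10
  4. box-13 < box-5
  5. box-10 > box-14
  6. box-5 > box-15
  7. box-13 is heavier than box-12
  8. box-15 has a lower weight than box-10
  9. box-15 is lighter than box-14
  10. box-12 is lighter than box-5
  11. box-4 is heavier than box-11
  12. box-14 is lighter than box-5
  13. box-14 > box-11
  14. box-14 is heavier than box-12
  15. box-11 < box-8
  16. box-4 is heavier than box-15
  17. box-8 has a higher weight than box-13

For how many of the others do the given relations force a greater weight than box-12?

5

The elements the relations force above box-12 are box-13, box-14, box-10, box-5, box-8 — no chain reaches any other.
That is 5.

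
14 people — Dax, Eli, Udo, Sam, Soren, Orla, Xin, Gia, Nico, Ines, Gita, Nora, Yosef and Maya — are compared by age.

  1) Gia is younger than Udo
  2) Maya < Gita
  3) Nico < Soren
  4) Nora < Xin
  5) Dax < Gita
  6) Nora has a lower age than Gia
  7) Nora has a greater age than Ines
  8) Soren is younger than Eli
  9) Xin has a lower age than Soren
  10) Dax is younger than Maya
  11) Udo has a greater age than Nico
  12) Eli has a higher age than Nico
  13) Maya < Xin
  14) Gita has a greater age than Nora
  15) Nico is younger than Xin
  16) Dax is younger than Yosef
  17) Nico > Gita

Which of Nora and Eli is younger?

Nora < Gita < Nico < Xin < Soren < Eli, by transitivity through Gita, Nico, Xin, Soren.
So Nora < Eli; Nora is the younger of the two.

Nora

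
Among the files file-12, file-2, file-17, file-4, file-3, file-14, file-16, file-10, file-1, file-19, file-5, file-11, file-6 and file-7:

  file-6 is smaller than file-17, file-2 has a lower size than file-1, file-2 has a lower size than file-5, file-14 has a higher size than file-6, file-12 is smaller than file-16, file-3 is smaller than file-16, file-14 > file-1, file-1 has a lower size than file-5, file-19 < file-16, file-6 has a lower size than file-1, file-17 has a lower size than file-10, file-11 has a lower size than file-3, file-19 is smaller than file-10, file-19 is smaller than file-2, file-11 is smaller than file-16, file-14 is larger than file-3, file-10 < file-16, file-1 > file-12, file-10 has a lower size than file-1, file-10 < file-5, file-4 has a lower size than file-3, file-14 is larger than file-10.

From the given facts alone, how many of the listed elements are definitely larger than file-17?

5

The elements the relations force above file-17 are file-10, file-1, file-16, file-14, file-5 — no chain reaches any other.
That is 5.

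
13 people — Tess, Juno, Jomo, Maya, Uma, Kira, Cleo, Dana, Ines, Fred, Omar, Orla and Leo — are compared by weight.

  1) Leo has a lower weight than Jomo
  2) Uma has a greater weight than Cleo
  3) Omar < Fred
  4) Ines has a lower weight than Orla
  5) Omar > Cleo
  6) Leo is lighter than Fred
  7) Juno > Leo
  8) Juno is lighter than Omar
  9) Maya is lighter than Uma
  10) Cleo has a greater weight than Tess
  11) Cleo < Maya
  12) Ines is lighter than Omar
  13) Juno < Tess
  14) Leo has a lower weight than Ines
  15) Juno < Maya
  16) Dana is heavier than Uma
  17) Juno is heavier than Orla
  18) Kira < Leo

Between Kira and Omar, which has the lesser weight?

Kira

Following the relations from Kira: Kira < Leo < Ines < Orla < Juno < Tess < Cleo < Omar.
So Kira < Omar; Kira is the lighter of the two.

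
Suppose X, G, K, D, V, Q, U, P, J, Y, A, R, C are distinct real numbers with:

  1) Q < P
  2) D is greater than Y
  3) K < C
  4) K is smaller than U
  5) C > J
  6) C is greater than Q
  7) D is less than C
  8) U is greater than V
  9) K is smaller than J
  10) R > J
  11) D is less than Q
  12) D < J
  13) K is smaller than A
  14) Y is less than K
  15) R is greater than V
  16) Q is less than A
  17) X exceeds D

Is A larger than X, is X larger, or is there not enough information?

Following every chain through A: below A we get Y, D, Q, K.
X is not reached, and no chain runs the other way from X to A.
So the given relations leave the order of A and X undetermined.

undetermined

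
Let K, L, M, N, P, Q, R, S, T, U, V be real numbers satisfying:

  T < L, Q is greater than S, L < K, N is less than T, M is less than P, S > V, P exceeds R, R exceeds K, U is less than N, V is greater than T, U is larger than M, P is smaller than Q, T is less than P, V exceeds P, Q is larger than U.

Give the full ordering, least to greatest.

Nothing is placed below M, so it is least; from there M < U; U < N; N < T; T < L; L < K; K < R; R < P; P < V; V < S; S < Q, each given directly.

M < U < N < T < L < K < R < P < V < S < Q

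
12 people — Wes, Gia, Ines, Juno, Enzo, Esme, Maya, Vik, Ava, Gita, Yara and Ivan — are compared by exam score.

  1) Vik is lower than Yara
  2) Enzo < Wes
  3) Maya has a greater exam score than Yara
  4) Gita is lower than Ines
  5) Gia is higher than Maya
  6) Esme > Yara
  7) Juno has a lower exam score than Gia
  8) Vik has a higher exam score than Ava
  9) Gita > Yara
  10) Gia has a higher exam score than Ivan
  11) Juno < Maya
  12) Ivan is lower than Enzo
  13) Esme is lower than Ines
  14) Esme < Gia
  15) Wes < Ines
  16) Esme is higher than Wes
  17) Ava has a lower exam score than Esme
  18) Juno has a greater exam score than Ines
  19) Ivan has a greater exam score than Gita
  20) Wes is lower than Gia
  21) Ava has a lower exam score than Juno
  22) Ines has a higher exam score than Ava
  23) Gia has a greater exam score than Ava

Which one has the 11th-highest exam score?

The consecutive relations fix a unique order: Ava < Vik < Yara < Gita < Ivan < Enzo < Wes < Esme < Ines < Juno < Maya < Gia.
Counting 11 from the largest end gives Vik.

Vik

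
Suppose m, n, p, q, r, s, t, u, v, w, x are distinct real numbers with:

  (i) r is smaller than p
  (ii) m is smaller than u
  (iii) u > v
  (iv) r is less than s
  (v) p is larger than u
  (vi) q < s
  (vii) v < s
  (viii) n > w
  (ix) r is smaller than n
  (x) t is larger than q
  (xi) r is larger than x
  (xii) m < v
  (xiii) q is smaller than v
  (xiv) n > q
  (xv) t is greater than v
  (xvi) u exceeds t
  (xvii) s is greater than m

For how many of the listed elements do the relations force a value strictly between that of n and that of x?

1

Chaining upward from x reaches: r, s, p.
Chaining downward from n reaches: w, q, r.
Strictly between x and n are those in both lists: r — 1 element.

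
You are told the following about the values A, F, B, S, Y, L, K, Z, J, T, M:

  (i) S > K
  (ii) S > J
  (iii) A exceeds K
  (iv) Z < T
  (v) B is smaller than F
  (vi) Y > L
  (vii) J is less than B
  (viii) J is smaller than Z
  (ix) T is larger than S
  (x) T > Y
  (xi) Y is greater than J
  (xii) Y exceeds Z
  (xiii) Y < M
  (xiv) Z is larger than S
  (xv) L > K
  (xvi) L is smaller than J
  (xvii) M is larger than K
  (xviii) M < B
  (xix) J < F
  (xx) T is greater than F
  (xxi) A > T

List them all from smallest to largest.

Nothing is placed below K, so it is least; from there K < L; L < J; J < S; S < Z; Z < Y; Y < M; M < B; B < F; F < T; T < A, each given directly.

K < L < J < S < Z < Y < M < B < F < T < A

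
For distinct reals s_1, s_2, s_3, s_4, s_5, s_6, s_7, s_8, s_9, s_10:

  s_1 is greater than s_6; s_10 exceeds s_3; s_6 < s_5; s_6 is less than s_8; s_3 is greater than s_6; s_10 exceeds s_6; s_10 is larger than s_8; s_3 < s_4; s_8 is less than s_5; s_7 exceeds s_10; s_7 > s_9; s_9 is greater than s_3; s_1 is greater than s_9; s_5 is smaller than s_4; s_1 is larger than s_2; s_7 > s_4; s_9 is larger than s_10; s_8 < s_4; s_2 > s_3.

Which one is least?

Chaining upward from s_6: directly above it, s_8, s_3, s_10, s_5, s_1; then s_9, s_4, s_7, s_2.
That covers every other element, and nothing is given below s_6, so s_6 is the least.

s_6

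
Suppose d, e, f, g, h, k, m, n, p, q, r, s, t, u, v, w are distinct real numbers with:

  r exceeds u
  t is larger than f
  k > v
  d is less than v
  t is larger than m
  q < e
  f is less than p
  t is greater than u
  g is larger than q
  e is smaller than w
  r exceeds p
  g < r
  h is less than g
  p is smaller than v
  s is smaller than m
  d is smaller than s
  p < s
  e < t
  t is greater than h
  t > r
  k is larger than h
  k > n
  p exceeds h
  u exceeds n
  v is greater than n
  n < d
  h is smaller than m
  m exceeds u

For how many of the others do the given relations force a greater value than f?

7

The elements the relations force above f are p, s, v, r, k, m, t — no chain reaches any other.
That is 7.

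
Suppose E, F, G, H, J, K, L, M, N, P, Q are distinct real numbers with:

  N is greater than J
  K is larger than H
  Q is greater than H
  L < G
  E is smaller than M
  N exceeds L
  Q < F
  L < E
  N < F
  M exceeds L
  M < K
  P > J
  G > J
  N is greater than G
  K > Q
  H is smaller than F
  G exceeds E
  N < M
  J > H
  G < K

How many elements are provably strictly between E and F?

Chaining upward from E reaches: G, N, M, K.
Chaining downward from F reaches: L, H, J, G, N, Q.
Strictly between E and F are those in both lists: G, N — 2 elements.

2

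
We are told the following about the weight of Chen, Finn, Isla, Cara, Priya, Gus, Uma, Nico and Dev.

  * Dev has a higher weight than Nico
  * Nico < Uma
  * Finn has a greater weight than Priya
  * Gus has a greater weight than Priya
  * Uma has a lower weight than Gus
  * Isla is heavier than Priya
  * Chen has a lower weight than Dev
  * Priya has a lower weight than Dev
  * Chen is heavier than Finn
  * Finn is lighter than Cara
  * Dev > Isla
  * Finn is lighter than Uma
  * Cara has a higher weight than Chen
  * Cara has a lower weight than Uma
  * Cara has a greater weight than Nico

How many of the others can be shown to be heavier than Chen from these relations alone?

4

From Chen the given relations immediately reach Cara, Dev.
From those, Uma — 3 in total.
From those, Gus — 4 in total.
Nothing else is reachable above Chen; 4 in all.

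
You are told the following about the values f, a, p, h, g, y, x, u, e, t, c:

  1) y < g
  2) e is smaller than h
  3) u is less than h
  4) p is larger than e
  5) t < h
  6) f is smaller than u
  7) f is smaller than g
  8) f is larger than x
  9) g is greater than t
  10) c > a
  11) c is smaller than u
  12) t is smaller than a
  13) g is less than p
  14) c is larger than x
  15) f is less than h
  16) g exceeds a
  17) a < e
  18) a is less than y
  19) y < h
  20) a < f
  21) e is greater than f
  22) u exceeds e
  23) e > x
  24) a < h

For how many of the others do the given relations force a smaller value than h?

8

Directly below h: t, a, y, f, e, u.
One step further: x, c (8 so far).
Nothing else is reachable below h; 8 in all.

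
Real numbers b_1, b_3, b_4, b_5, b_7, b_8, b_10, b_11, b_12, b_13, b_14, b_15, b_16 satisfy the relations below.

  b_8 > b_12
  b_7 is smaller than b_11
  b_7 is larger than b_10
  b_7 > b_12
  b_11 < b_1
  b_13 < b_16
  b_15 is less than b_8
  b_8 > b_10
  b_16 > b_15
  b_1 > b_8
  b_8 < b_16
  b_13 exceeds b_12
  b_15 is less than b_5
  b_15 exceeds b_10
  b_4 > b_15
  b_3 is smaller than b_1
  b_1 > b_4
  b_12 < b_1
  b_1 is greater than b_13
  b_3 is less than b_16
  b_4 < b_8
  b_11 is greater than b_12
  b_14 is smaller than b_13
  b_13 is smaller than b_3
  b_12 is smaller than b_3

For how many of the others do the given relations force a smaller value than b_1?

From b_1 the given relations immediately reach b_12, b_4, b_11, b_13, b_8, b_3.
From those, b_10, b_7, b_15, b_14 — 10 in total.
No other element is forced below b_1 by the given relations, so the count is 10.

10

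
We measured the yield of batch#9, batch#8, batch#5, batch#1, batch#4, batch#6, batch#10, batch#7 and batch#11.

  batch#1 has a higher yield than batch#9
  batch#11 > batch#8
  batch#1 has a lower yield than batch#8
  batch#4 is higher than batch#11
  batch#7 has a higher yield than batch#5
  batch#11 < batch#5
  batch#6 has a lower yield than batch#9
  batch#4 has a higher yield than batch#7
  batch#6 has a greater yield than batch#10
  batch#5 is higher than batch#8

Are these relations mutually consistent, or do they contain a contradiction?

consistent

Every relation is compatible with batch#10 < batch#6 < batch#9 < batch#1 < batch#8 < batch#11 < batch#5 < batch#7 < batch#4; the set is consistent.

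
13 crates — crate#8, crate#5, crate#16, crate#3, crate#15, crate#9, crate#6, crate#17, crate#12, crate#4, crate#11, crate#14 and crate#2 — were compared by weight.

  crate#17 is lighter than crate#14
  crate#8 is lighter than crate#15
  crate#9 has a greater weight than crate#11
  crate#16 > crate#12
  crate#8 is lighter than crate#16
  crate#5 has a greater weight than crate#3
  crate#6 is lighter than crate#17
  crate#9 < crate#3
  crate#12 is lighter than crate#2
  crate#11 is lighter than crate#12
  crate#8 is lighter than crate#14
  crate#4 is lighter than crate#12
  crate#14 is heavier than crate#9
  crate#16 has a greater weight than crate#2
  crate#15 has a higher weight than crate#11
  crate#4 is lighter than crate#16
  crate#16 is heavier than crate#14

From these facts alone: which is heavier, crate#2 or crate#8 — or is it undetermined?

Following every chain through crate#8: above crate#8 we get crate#14, crate#15, crate#16.
crate#2 is not reached, and no chain runs the other way from crate#2 to crate#8.
So the given relations leave the order of crate#8 and crate#2 undetermined.

undetermined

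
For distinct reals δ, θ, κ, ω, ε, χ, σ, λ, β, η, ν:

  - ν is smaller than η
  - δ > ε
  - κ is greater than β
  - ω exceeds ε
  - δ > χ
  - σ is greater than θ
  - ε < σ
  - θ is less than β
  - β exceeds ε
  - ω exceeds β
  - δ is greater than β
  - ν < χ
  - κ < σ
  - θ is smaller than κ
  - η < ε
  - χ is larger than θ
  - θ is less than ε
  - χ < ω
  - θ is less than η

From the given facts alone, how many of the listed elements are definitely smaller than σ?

6

From σ the given relations immediately reach θ, ε, κ.
From those, η, β — 5 in total.
From those, ν — 6 in total.
No other element is forced below σ by the given relations, so the count is 6.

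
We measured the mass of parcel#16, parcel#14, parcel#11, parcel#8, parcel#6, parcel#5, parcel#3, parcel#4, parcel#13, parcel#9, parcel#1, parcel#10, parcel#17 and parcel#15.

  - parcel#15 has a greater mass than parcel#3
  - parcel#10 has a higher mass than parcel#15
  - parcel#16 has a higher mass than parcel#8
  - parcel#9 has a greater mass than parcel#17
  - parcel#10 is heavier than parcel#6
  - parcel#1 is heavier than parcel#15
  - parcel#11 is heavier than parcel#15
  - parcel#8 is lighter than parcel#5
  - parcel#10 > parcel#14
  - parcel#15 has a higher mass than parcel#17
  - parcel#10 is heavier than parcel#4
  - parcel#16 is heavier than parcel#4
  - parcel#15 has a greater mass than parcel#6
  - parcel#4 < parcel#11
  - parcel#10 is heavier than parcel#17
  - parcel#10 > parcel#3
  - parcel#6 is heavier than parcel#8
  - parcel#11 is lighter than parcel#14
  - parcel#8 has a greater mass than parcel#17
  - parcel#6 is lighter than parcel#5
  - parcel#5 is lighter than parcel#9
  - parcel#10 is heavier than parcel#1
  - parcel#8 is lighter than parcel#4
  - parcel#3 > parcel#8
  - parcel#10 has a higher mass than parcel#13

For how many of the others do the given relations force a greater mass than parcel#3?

5

The elements the relations force above parcel#3 are parcel#15, parcel#11, parcel#14, parcel#1, parcel#10 — no chain reaches any other.
That is 5.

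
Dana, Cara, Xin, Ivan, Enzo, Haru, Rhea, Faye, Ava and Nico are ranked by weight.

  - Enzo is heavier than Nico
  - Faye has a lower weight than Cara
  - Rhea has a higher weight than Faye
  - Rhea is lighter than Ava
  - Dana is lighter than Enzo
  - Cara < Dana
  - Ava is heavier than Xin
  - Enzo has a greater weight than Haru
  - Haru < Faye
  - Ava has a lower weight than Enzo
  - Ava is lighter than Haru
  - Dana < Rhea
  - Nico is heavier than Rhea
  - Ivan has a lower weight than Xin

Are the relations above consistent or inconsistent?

We have Rhea < Ava stated directly, yet also Ava < Haru < Faye < Cara < Dana < Rhea by chaining the others — so Ava < Rhea. Contradiction.

inconsistent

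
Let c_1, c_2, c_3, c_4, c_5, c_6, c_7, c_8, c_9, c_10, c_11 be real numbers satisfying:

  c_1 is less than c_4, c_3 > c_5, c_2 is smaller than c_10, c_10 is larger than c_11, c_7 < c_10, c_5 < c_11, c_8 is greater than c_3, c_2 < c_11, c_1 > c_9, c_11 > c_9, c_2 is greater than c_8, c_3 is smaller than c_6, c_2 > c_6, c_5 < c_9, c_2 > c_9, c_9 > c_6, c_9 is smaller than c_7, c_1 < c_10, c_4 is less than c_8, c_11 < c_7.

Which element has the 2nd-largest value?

Chaining the given pairs: c_5 < c_3 < c_6 < c_9 < c_1 < c_4 < c_8 < c_2 < c_11 < c_7 < c_10.
The 2nd largest is c_7.

c_7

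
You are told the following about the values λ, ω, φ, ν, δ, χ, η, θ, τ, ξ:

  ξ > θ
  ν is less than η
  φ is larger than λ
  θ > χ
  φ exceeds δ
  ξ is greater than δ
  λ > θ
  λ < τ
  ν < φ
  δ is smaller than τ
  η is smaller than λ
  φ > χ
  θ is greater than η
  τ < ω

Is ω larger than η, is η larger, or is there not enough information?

Link the given pairs in sequence: η < θ; θ < λ; λ < τ; τ < ω.
Together: η < θ < λ < τ < ω.
So ω is larger.

ω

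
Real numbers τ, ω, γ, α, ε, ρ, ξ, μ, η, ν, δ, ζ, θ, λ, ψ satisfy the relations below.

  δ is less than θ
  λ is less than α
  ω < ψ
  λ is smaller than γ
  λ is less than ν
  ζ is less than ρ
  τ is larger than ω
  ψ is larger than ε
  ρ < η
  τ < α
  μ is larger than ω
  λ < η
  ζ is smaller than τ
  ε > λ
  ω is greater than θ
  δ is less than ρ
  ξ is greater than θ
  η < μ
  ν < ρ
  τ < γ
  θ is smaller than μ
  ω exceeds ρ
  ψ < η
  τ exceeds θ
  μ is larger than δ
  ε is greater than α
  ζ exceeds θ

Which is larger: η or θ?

Chaining the given relations: θ < ζ < ρ < ω < τ < α < ε < ψ < η.
So θ < η; η is the larger of the two.

η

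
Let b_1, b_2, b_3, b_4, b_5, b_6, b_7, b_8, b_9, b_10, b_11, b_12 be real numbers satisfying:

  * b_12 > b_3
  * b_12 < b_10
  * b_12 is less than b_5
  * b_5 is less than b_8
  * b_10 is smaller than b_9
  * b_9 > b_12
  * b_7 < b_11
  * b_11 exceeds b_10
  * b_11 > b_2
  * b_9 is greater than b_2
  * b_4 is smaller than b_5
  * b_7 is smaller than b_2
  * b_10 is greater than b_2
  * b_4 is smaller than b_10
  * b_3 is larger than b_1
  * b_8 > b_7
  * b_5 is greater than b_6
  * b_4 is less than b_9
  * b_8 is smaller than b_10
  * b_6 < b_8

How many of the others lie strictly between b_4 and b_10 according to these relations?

2

Chaining upward from b_4 reaches: b_5, b_8, b_9, b_11.
Chaining downward from b_10 reaches: b_1, b_3, b_7, b_6, b_2, b_12, b_5, b_8.
Strictly between b_4 and b_10 are those in both lists: b_5, b_8 — 2 elements.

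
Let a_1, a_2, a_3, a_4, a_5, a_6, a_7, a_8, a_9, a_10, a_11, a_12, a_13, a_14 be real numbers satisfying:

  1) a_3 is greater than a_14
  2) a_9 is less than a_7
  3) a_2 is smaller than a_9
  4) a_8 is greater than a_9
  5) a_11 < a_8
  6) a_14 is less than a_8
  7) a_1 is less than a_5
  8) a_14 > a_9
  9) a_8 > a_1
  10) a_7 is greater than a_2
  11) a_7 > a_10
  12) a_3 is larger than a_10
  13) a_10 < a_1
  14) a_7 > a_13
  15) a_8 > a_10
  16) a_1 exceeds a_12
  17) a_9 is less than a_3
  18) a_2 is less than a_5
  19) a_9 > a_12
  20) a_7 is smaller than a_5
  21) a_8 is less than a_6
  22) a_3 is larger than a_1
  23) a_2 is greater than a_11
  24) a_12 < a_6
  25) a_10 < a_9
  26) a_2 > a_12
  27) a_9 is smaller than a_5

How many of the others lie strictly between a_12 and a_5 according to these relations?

4

The relations place a_12 below a_5. An element lies strictly between them when it is forced above a_12 and also forced below a_5.
Above a_12: {a_1, a_2, a_9, a_14, a_8, a_7, a_6, a_3}. Below a_5: {a_10, a_11, a_1, a_13, a_2, a_9, a_7}.
Intersection: {a_1, a_2, a_9, a_7} — 4.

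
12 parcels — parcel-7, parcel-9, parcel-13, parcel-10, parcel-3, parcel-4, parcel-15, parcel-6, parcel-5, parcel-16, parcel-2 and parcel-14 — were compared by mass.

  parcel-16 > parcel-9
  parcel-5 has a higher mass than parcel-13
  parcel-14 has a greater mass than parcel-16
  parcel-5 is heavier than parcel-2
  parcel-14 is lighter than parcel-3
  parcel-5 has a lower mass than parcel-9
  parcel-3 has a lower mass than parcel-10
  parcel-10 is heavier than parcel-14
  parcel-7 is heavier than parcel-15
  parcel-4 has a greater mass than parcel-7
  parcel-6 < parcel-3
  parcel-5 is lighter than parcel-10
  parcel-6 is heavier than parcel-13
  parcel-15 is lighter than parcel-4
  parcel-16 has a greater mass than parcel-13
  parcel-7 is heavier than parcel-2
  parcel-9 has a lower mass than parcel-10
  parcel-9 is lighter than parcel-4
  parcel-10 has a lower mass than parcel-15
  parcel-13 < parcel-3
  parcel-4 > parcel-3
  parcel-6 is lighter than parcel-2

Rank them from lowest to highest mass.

parcel-13 < parcel-6 < parcel-2 < parcel-5 < parcel-9 < parcel-16 < parcel-14 < parcel-3 < parcel-10 < parcel-15 < parcel-7 < parcel-4

The consecutive links are each given: parcel-13 < parcel-6; parcel-6 < parcel-2; parcel-2 < parcel-5; parcel-5 < parcel-9; parcel-9 < parcel-16; parcel-16 < parcel-14; parcel-14 < parcel-3; parcel-3 < parcel-10; parcel-10 < parcel-15; parcel-15 < parcel-7; parcel-7 < parcel-4.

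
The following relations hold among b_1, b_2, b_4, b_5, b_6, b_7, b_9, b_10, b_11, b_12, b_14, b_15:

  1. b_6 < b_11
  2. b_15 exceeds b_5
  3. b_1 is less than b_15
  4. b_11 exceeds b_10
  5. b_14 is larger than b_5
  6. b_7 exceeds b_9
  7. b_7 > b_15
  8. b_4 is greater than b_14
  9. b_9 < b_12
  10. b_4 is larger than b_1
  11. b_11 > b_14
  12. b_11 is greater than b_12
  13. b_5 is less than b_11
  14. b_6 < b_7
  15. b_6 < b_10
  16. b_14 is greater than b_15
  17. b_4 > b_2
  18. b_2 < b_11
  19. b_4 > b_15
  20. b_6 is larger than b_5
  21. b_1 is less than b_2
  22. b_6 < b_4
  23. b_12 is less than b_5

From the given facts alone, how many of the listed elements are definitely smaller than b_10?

From b_10 the given relations immediately reach b_6.
From those, b_5 — 2 in total.
From those, b_12 — 3 in total.
From those, b_9 — 4 in total.
Nothing else is reachable below b_10; 4 in all.

4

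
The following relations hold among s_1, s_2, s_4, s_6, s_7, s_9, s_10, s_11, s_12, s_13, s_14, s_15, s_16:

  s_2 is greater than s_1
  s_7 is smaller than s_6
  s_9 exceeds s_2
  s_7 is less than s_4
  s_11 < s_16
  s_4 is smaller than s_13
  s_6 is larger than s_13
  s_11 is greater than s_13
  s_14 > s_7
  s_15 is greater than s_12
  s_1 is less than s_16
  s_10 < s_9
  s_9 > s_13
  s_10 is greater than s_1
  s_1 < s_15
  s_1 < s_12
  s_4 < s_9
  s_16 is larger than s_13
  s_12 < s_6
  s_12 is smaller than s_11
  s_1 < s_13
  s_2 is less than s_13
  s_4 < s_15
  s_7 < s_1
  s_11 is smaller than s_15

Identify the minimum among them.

Chaining upward from s_7: directly above it, s_1, s_4, s_6, s_14; then s_2, s_10, s_12, s_13, s_16, s_9, s_15; then s_11.
That covers every other element, and nothing is given below s_7, so s_7 is the minimum.

s_7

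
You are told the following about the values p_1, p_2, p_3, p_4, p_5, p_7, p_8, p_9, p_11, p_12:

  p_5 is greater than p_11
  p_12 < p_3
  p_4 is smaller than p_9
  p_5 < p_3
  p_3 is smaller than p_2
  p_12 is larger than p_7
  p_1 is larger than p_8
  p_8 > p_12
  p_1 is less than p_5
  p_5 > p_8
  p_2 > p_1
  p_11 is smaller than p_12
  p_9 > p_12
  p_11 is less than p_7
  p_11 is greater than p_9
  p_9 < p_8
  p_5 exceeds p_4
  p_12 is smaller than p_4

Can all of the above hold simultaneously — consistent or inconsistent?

We have p_9 < p_11 stated directly, yet also p_11 < p_7 < p_12 < p_4 < p_9 by chaining the others — so p_11 < p_9. Contradiction.

inconsistent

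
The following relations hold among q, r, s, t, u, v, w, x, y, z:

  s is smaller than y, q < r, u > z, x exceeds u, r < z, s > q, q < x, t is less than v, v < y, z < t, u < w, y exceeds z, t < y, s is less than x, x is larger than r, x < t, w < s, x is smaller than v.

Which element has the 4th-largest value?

x

The consecutive relations fix a unique order: q < r < z < u < w < s < x < t < v < y.
The 4th largest is x.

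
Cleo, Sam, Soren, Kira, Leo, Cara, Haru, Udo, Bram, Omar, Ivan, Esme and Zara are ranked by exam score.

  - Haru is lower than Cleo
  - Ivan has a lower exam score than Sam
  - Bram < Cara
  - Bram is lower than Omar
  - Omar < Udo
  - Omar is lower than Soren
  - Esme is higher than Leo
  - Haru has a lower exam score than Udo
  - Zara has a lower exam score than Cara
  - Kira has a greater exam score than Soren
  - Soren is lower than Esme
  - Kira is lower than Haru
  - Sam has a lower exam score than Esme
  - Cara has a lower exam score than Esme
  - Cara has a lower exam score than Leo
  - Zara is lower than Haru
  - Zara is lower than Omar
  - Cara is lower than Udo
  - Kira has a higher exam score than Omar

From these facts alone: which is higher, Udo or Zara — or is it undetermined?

Zara < Omar and Omar < Soren give Zara < Soren.
Then Soren < Kira extends the chain to Kira.
With Kira < Haru: Zara < Omar < Soren < Kira < Haru.
Then Haru < Udo extends the chain to Udo.
So Udo is higher.

Udo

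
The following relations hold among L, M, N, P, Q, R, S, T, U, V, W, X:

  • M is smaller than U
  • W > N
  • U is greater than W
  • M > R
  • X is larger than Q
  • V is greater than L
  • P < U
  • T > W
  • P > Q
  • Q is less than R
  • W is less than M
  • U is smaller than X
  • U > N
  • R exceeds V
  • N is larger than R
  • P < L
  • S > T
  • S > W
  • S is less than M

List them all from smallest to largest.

Nothing is placed below Q, so it is least; from there Q < P; P < L; L < V; V < R; R < N; N < W; W < T; T < S; S < M; M < U; U < X, each given directly.

Q < P < L < V < R < N < W < T < S < M < U < X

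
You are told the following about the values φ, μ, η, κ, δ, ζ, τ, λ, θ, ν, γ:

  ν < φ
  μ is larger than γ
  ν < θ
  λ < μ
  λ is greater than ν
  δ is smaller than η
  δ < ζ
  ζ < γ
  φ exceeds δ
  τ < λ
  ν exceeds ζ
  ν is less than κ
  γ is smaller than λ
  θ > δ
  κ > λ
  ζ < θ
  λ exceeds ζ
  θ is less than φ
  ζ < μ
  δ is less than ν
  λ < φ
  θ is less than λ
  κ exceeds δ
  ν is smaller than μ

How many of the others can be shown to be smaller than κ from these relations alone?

From κ the given relations immediately reach δ, ν, λ.
From those, ζ, τ, γ, θ — 7 in total.
No other element is forced below κ by the given relations, so the count is 7.

7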